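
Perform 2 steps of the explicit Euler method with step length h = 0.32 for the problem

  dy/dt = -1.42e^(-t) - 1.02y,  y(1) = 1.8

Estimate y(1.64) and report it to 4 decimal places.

0.5827

Euler: y_{n+1} = y_n + h·f(t_n, y_n).
t=1.000000, y=1.800000: f=-2.358389 → y ← 1.800000 + 0.32·(-2.358389) = 1.045316
t=1.320000, y=1.045316: f=-1.445554 → y ← 1.045316 + 0.32·(-1.445554) = 0.582738
y(1.64) ≈ 0.5827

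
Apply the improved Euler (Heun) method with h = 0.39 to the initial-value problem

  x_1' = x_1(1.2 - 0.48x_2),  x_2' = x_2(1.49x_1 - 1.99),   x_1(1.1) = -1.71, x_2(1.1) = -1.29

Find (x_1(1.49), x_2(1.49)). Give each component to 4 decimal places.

-2.7289, -1.3772

Heun on (x_1,x_2): k1 = f(x_n, state_n); k2 = f(x_n + h, state_n + h·k1); state_{n+1} = state_n + (h/2)·(k1 + k2).
1.100000: (-1.710000, -1.290000)
  k1 = (-3.110832, 5.853891)
  predictor → (-2.923224, 0.993017)
  k2 = (-2.114519, -6.301296)
  → (-2.728943, -1.377244)
(x_1(1.49), x_2(1.49)) ≈ (-2.7289, -1.3772)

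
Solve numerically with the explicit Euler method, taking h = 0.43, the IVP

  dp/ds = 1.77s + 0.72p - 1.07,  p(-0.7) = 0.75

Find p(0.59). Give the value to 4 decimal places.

Euler: p_{n+1} = p_n + h·f(s_n, p_n).
s=-0.700000, p=0.750000: f=-1.769000 → p ← 0.750000 + 0.43·(-1.769000) = -0.010670
s=-0.270000, p=-0.010670: f=-1.555582 → p ← -0.010670 + 0.43·(-1.555582) = -0.679570
s=0.160000, p=-0.679570: f=-1.276091 → p ← -0.679570 + 0.43·(-1.276091) = -1.228289
p(0.59) ≈ -1.2283

-1.2283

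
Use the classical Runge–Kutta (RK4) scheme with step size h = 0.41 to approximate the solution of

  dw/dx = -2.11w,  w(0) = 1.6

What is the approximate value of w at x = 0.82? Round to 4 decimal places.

RK4: k1 = f(x_n, w_n); k2 = f(x_n + h/2, w_n + (h/2)·k1); k3 = f(x_n + h/2, w_n + (h/2)·k2); k4 = f(x_n + h, w_n + h·k3); w_{n+1} = w_n + (h/6)·(k1 + 2k2 + 2k3 + k4).
x=0.000000, w=1.600000:
  k1 = f(0.000000, 1.600000) = -3.376000
  k2 = f(0.205000, 0.907920) = -1.915711
  k3 = f(0.205000, 1.207279) = -2.547359
  k4 = f(0.410000, 0.555583) = -1.172280
  w ← 1.600000 + (0.41/6)·(k1 + 2k2 + 2k3 + k4) = 0.679248
x=0.410000, w=0.679248:
  k1 = f(0.410000, 0.679248) = -1.433213
  k2 = f(0.615000, 0.385439) = -0.813277
  k3 = f(0.615000, 0.512526) = -1.081430
  k4 = f(0.820000, 0.235862) = -0.497668
  w ← 0.679248 + (0.41/6)·(k1 + 2k2 + 2k3 + k4) = 0.288361
w(0.82) ≈ 0.2884

0.2884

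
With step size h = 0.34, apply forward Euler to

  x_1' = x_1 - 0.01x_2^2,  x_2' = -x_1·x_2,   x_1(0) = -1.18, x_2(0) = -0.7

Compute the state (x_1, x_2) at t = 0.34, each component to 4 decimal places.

-1.5829, -0.9808

Euler on (x_1,x_2): x_1_{n+1} = x_1_n + h·x_1', x_2_{n+1} = x_2_n + h·x_2'.
0.000000: (-1.180000, -0.700000); f=(-1.184900, -0.826000) → (-1.582866, -0.980840)
(x_1(0.34), x_2(0.34)) ≈ (-1.5829, -0.9808)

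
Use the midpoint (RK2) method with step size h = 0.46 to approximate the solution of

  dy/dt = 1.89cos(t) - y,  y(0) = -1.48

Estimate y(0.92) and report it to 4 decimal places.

0.2916

Midpoint: k1 = f(t_n, y_n); k2 = f(t_n + h/2, y_n + (h/2)·k1); y_{n+1} = y_n + h·k2.
t=0.000000, y=-1.480000:
  k1 = f(0.000000, -1.480000) = 3.370000
  k2 = f(0.230000, -0.704900) = 2.545129
  y ← -1.480000 + 0.46·2.545129 = -0.309240
t=0.460000, y=-0.309240:
  k1 = f(0.460000, -0.309240) = 2.002780
  k2 = f(0.690000, 0.151399) = 1.306256
  y ← -0.309240 + 0.46·1.306256 = 0.291637
y(0.92) ≈ 0.2916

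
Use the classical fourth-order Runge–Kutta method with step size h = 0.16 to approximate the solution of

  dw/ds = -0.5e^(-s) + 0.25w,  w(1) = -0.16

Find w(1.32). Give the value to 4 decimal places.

RK4: k1 = f(s_n, w_n); k2 = f(s_n + h/2, w_n + (h/2)·k1); k3 = f(s_n + h/2, w_n + (h/2)·k2); k4 = f(s_n + h, w_n + h·k3); w_{n+1} = w_n + (h/6)·(k1 + 2k2 + 2k3 + k4).
s=1.000000, w=-0.160000:
  k1 = f(1.000000, -0.160000) = -0.223940
  k2 = f(1.080000, -0.177915) = -0.214277
  k3 = f(1.080000, -0.177142) = -0.214083
  k4 = f(1.160000, -0.194253) = -0.205306
  w ← -0.160000 + (0.16/6)·(k1 + 2k2 + 2k3 + k4) = -0.194292
s=1.160000, w=-0.194292:
  k1 = f(1.160000, -0.194292) = -0.205316
  k2 = f(1.240000, -0.210718) = -0.197372
  k3 = f(1.240000, -0.210082) = -0.197213
  k4 = f(1.320000, -0.225846) = -0.190029
  w ← -0.194292 + (0.16/6)·(k1 + 2k2 + 2k3 + k4) = -0.225879
w(1.32) ≈ -0.2259

-0.2259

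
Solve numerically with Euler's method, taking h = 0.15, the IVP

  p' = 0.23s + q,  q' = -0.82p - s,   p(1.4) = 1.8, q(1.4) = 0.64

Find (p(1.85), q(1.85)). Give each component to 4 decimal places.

Euler on (p,q): p_{n+1} = p_n + h·p', q_{n+1} = q_n + h·q'.
1.400000: (1.800000, 0.640000); f=(0.962000, -2.876000) → (1.944300, 0.208600)
1.550000: (1.944300, 0.208600); f=(0.565100, -3.144326) → (2.029065, -0.263049)
1.700000: (2.029065, -0.263049); f=(0.127951, -3.363833) → (2.048258, -0.767624)
(p(1.85), q(1.85)) ≈ (2.0483, -0.7676)

2.0483, -0.7676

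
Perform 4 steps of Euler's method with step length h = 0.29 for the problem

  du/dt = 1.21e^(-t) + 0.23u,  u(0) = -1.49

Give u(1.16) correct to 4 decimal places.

Euler: u_{n+1} = u_n + h·f(t_n, u_n).
t=0.000000, u=-1.490000: f=0.867300 → u ← -1.490000 + 0.29·0.867300 = -1.238483
t=0.290000, u=-1.238483: f=0.620548 → u ← -1.238483 + 0.29·0.620548 = -1.058524
t=0.580000, u=-1.058524: f=0.434016 → u ← -1.058524 + 0.29·0.434016 = -0.932659
t=0.870000, u=-0.932659: f=0.292420 → u ← -0.932659 + 0.29·0.292420 = -0.847858
u(1.16) ≈ -0.8479

-0.8479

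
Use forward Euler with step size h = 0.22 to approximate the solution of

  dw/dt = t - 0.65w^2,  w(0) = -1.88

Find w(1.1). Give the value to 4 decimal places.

Euler: w_{n+1} = w_n + h·f(t_n, w_n).
t=0.000000, w=-1.880000: f=-2.297360 → w ← -1.880000 + 0.22·(-2.297360) = -2.385419
t=0.220000, w=-2.385419: f=-3.478646 → w ← -2.385419 + 0.22·(-3.478646) = -3.150721
t=0.440000, w=-3.150721: f=-6.012579 → w ← -3.150721 + 0.22·(-6.012579) = -4.473489
t=0.660000, w=-4.473489: f=-12.347866 → w ← -4.473489 + 0.22·(-12.347866) = -7.190019
t=0.880000, w=-7.190019: f=-32.722646 → w ← -7.190019 + 0.22·(-32.722646) = -14.389001
w(1.1) ≈ -14.3890

-14.3890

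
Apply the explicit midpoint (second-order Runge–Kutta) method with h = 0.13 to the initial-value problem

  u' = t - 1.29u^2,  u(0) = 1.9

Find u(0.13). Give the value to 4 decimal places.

1.4806

Midpoint: k1 = f(t_n, u_n); k2 = f(t_n + h/2, u_n + (h/2)·k1); u_{n+1} = u_n + h·k2.
t=0.000000, u=1.900000:
  k1 = f(0.000000, 1.900000) = -4.656900
  k2 = f(0.065000, 1.597301) = -3.226270
  u ← 1.900000 + 0.13·(-3.226270) = 1.480585
u(0.13) ≈ 1.4806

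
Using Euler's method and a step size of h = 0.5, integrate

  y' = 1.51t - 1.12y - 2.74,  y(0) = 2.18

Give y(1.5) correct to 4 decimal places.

-1.1312

Euler: y_{n+1} = y_n + h·f(t_n, y_n).
t=0.000000, y=2.180000: f=-5.181600 → y ← 2.180000 + 0.5·(-5.181600) = -0.410800
t=0.500000, y=-0.410800: f=-1.524904 → y ← -0.410800 + 0.5·(-1.524904) = -1.173252
t=1.000000, y=-1.173252: f=0.084042 → y ← -1.173252 + 0.5·0.084042 = -1.131231
y(1.5) ≈ -1.1312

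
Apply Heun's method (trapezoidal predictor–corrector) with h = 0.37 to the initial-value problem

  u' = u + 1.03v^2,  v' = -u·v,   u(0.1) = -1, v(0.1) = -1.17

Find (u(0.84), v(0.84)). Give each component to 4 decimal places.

0.6091, -1.7389

Heun on (u,v): k1 = f(s_n, state_n); k2 = f(s_n + h, state_n + h·k1); state_{n+1} = state_n + (h/2)·(k1 + k2).
0.100000: (-1.000000, -1.170000)
  k1 = (0.409967, -1.170000)
  predictor → (-0.848312, -1.602900)
  k2 = (1.798055, -1.359760)
  → (-0.591516, -1.638006)
0.470000: (-0.591516, -1.638006)
  k1 = (2.172038, -0.968906)
  predictor → (0.212138, -1.996501)
  k2 = (4.317734, 0.423534)
  → (0.609092, -1.738899)
(u(0.84), v(0.84)) ≈ (0.6091, -1.7389)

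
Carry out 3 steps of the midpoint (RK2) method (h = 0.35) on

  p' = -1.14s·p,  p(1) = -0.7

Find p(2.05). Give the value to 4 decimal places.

Midpoint: k1 = f(s_n, p_n); k2 = f(s_n + h/2, p_n + (h/2)·k1); p_{n+1} = p_n + h·k2.
s=1.000000, p=-0.700000:
  k1 = f(1.000000, -0.700000) = 0.798000
  k2 = f(1.175000, -0.560350) = 0.750589
  p ← -0.700000 + 0.35·0.750589 = -0.437294
s=1.350000, p=-0.437294:
  k1 = f(1.350000, -0.437294) = 0.672995
  k2 = f(1.525000, -0.319520) = 0.555485
  p ← -0.437294 + 0.35·0.555485 = -0.242874
s=1.700000, p=-0.242874:
  k1 = f(1.700000, -0.242874) = 0.470690
  k2 = f(1.875000, -0.160503) = 0.343076
  p ← -0.242874 + 0.35·0.343076 = -0.122798
p(2.05) ≈ -0.1228

-0.1228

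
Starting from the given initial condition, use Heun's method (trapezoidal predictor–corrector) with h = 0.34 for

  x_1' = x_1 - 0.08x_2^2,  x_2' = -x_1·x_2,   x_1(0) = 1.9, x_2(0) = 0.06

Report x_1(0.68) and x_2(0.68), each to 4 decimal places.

Heun on (x_1,x_2): k1 = f(t_n, state_n); k2 = f(t_n + h, state_n + h·k1); state_{n+1} = state_n + (h/2)·(k1 + k2).
0.000000: (1.900000, 0.060000)
  k1 = (1.899712, -0.114000)
  predictor → (2.545902, 0.021240)
  k2 = (2.545866, -0.054075)
  → (2.655748, 0.031427)
0.340000: (2.655748, 0.031427)
  k1 = (2.655669, -0.083463)
  predictor → (3.558676, 0.003050)
  k2 = (3.558675, -0.010854)
  → (3.712187, 0.015393)
(x_1(0.68), x_2(0.68)) ≈ (3.7122, 0.0154)

3.7122, 0.0154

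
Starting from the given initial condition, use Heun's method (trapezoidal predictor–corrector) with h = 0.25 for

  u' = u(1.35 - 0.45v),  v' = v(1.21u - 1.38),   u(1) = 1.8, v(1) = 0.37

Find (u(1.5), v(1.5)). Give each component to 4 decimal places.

Heun on (u,v): k1 = f(t_n, state_n); k2 = f(t_n + h, state_n + h·k1); state_{n+1} = state_n + (h/2)·(k1 + k2).
1.000000: (1.800000, 0.370000)
  k1 = (2.130300, 0.295260)
  predictor → (2.332575, 0.443815)
  k2 = (2.683122, 0.640166)
  → (2.401678, 0.486928)
1.250000: (2.401678, 0.486928)
  k1 = (2.716015, 0.743067)
  predictor → (3.080681, 0.672695)
  k2 = (3.226358, 1.579235)
  → (3.144474, 0.777216)
(u(1.5), v(1.5)) ≈ (3.1445, 0.7772)

3.1445, 0.7772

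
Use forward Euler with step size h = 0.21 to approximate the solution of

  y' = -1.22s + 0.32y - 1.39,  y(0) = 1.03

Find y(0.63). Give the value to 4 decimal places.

Euler: y_{n+1} = y_n + h·f(s_n, y_n).
s=0.000000, y=1.030000: f=-1.060400 → y ← 1.030000 + 0.21·(-1.060400) = 0.807316
s=0.210000, y=0.807316: f=-1.387859 → y ← 0.807316 + 0.21·(-1.387859) = 0.515866
s=0.420000, y=0.515866: f=-1.737323 → y ← 0.515866 + 0.21·(-1.737323) = 0.151028
y(0.63) ≈ 0.1510

0.1510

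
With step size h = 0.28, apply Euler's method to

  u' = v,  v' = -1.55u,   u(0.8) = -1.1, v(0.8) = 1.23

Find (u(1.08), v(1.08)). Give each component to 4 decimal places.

Euler on (u,v): u_{n+1} = u_n + h·u', v_{n+1} = v_n + h·v'.
0.800000: (-1.100000, 1.230000); f=(1.230000, 1.705000) → (-0.755600, 1.707400)
(u(1.08), v(1.08)) ≈ (-0.7556, 1.7074)

-0.7556, 1.7074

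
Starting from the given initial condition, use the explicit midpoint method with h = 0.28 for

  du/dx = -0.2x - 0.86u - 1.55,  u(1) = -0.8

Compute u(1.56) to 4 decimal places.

-1.2955

Midpoint: k1 = f(x_n, u_n); k2 = f(x_n + h/2, u_n + (h/2)·k1); u_{n+1} = u_n + h·k2.
x=1.000000, u=-0.800000:
  k1 = f(1.000000, -0.800000) = -1.062000
  k2 = f(1.140000, -0.948680) = -0.962135
  u ← -0.800000 + 0.28·(-0.962135) = -1.069398
x=1.280000, u=-1.069398:
  k1 = f(1.280000, -1.069398) = -0.886318
  k2 = f(1.420000, -1.193482) = -0.807605
  u ← -1.069398 + 0.28·(-0.807605) = -1.295527
u(1.56) ≈ -1.2955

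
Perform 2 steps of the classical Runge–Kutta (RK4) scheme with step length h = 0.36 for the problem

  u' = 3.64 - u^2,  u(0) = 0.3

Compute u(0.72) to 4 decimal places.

RK4: k1 = f(x_n, u_n); k2 = f(x_n + h/2, u_n + (h/2)·k1); k3 = f(x_n + h/2, u_n + (h/2)·k2); k4 = f(x_n + h, u_n + h·k3); u_{n+1} = u_n + (h/6)·(k1 + 2k2 + 2k3 + k4).
x=0.000000, u=0.300000:
  k1 = f(0.000000, 0.300000) = 3.550000
  k2 = f(0.180000, 0.939000) = 2.758279
  k3 = f(0.180000, 0.796490) = 3.005603
  k4 = f(0.360000, 1.382017) = 1.730028
  u ← 0.300000 + (0.36/6)·(k1 + 2k2 + 2k3 + k4) = 1.308468
x=0.360000, u=1.308468:
  k1 = f(0.360000, 1.308468) = 1.927913
  k2 = f(0.540000, 1.655492) = 0.899347
  k3 = f(0.540000, 1.470350) = 1.478071
  k4 = f(0.720000, 1.840573) = 0.252291
  u ← 1.308468 + (0.36/6)·(k1 + 2k2 + 2k3 + k4) = 1.724570
u(0.72) ≈ 1.7246

1.7246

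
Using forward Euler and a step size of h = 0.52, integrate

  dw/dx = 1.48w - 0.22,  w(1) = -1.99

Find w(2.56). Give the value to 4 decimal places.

-11.7026

Euler: w_{n+1} = w_n + h·f(x_n, w_n).
x=1.000000, w=-1.990000: f=-3.165200 → w ← -1.990000 + 0.52·(-3.165200) = -3.635904
x=1.520000, w=-3.635904: f=-5.601138 → w ← -3.635904 + 0.52·(-5.601138) = -6.548496
x=2.040000, w=-6.548496: f=-9.911774 → w ← -6.548496 + 0.52·(-9.911774) = -11.702618
w(2.56) ≈ -11.7026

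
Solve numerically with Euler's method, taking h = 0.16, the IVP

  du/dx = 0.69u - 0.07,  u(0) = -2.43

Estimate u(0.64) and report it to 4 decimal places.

Euler: u_{n+1} = u_n + h·f(x_n, u_n).
x=0.000000, u=-2.430000: f=-1.746700 → u ← -2.430000 + 0.16·(-1.746700) = -2.709472
x=0.160000, u=-2.709472: f=-1.939536 → u ← -2.709472 + 0.16·(-1.939536) = -3.019798
x=0.320000, u=-3.019798: f=-2.153660 → u ← -3.019798 + 0.16·(-2.153660) = -3.364383
x=0.480000, u=-3.364383: f=-2.391425 → u ← -3.364383 + 0.16·(-2.391425) = -3.747011
u(0.64) ≈ -3.7470

-3.7470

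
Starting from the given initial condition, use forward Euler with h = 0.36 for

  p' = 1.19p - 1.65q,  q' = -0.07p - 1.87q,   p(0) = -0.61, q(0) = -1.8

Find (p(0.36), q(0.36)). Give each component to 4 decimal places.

Euler on (p,q): p_{n+1} = p_n + h·p', q_{n+1} = q_n + h·q'.
0.000000: (-0.610000, -1.800000); f=(2.244100, 3.408700) → (0.197876, -0.572868)
(p(0.36), q(0.36)) ≈ (0.1979, -0.5729)

0.1979, -0.5729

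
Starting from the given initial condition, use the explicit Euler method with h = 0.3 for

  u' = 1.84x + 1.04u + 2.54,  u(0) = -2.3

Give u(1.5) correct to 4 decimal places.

Euler: u_{n+1} = u_n + h·f(x_n, u_n).
x=0.000000, u=-2.300000: f=0.148000 → u ← -2.300000 + 0.3·0.148000 = -2.255600
x=0.300000, u=-2.255600: f=0.746176 → u ← -2.255600 + 0.3·0.746176 = -2.031747
x=0.600000, u=-2.031747: f=1.530983 → u ← -2.031747 + 0.3·1.530983 = -1.572452
x=0.900000, u=-1.572452: f=2.560650 → u ← -1.572452 + 0.3·2.560650 = -0.804257
x=1.200000, u=-0.804257: f=3.911572 → u ← -0.804257 + 0.3·3.911572 = 0.369214
u(1.5) ≈ 0.3692

0.3692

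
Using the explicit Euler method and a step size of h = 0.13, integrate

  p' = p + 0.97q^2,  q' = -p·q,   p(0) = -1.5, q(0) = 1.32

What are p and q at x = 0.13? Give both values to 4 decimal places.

Euler on (p,q): p_{n+1} = p_n + h·p', q_{n+1} = q_n + h·q'.
0.000000: (-1.500000, 1.320000); f=(0.190128, 1.980000) → (-1.475283, 1.577400)
(p(0.13), q(0.13)) ≈ (-1.4753, 1.5774)

-1.4753, 1.5774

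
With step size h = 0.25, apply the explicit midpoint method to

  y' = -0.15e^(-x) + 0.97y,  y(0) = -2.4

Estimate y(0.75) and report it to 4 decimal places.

-5.0593

Midpoint: k1 = f(x_n, y_n); k2 = f(x_n + h/2, y_n + (h/2)·k1); y_{n+1} = y_n + h·k2.
x=0.000000, y=-2.400000:
  k1 = f(0.000000, -2.400000) = -2.478000
  k2 = f(0.125000, -2.709750) = -2.760832
  y ← -2.400000 + 0.25·(-2.760832) = -3.090208
x=0.250000, y=-3.090208:
  k1 = f(0.250000, -3.090208) = -3.114322
  k2 = f(0.375000, -3.479498) = -3.478207
  y ← -3.090208 + 0.25·(-3.478207) = -3.959760
x=0.500000, y=-3.959760:
  k1 = f(0.500000, -3.959760) = -3.931946
  k2 = f(0.625000, -4.451253) = -4.398005
  y ← -3.959760 + 0.25·(-4.398005) = -5.059261
y(0.75) ≈ -5.0593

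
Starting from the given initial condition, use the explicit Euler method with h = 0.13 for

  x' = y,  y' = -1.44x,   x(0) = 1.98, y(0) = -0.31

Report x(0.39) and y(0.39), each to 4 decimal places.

1.7155, -1.3903

Euler on (x,y): x_{n+1} = x_n + h·x', y_{n+1} = y_n + h·y'.
0.000000: (1.980000, -0.310000); f=(-0.310000, -2.851200) → (1.939700, -0.680656)
0.130000: (1.939700, -0.680656); f=(-0.680656, -2.793168) → (1.851215, -1.043768)
0.260000: (1.851215, -1.043768); f=(-1.043768, -2.665749) → (1.715525, -1.390315)
(x(0.39), y(0.39)) ≈ (1.7155, -1.3903)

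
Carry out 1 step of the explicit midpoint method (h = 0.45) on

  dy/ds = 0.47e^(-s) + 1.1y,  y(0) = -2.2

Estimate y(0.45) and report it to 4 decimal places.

-3.3373

Midpoint: k1 = f(s_n, y_n); k2 = f(s_n + h/2, y_n + (h/2)·k1); y_{n+1} = y_n + h·k2.
s=0.000000, y=-2.200000:
  k1 = f(0.000000, -2.200000) = -1.950000
  k2 = f(0.225000, -2.638750) = -2.527322
  y ← -2.200000 + 0.45·(-2.527322) = -3.337295
y(0.45) ≈ -3.3373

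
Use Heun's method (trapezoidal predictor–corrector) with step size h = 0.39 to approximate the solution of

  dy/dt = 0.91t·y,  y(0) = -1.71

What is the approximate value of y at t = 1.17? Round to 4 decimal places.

-3.1480

Heun: k1 = f(t_n, y_n); k2 = f(t_n + h, y_n + h·k1); y_{n+1} = y_n + (h/2)·(k1 + k2).
t=0.000000, y=-1.710000:
  k1 = f(0.000000, -1.710000) = 0.000000
  k2 = f(0.390000, -1.710000) = -0.606879
  y ← -1.710000 + (0.39/2)·(0.000000 + (-0.606879)) = -1.828341
t=0.390000, y=-1.828341:
  k1 = f(0.390000, -1.828341) = -0.648878
  k2 = f(0.780000, -2.081404) = -1.477381
  y ← -1.828341 + (0.39/2)·(-0.648878 + (-1.477381)) = -2.242962
t=0.780000, y=-2.242962:
  k1 = f(0.780000, -2.242962) = -1.592054
  k2 = f(1.170000, -2.863863) = -3.049155
  y ← -2.242962 + (0.39/2)·(-1.592054 + (-3.049155)) = -3.147998
y(1.17) ≈ -3.1480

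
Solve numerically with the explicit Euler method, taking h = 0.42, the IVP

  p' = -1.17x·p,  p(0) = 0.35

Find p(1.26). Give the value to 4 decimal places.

0.1631

Euler: p_{n+1} = p_n + h·f(x_n, p_n).
x=0.000000, p=0.350000: f=0.000000 → p ← 0.350000 + 0.42·0.000000 = 0.350000
x=0.420000, p=0.350000: f=-0.171990 → p ← 0.350000 + 0.42·(-0.171990) = 0.277764
x=0.840000, p=0.277764: f=-0.272987 → p ← 0.277764 + 0.42·(-0.272987) = 0.163110
p(1.26) ≈ 0.1631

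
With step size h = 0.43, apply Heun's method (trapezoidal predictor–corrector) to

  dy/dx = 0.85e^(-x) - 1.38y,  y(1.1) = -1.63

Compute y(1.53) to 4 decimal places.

Heun: k1 = f(x_n, y_n); k2 = f(x_n + h, y_n + h·k1); y_{n+1} = y_n + (h/2)·(k1 + k2).
x=1.100000, y=-1.630000:
  k1 = f(1.100000, -1.630000) = 2.532340
  k2 = f(1.530000, -0.541094) = 0.930765
  y ← -1.630000 + (0.43/2)·(2.532340 + 0.930765) = -0.885432
y(1.53) ≈ -0.8854

-0.8854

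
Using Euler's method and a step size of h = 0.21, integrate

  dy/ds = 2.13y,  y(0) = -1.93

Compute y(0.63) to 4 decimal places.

Euler: y_{n+1} = y_n + h·f(s_n, y_n).
s=0.000000, y=-1.930000: f=-4.110900 → y ← -1.930000 + 0.21·(-4.110900) = -2.793289
s=0.210000, y=-2.793289: f=-5.949706 → y ← -2.793289 + 0.21·(-5.949706) = -4.042727
s=0.420000, y=-4.042727: f=-8.611009 → y ← -4.042727 + 0.21·(-8.611009) = -5.851039
y(0.63) ≈ -5.8510

-5.8510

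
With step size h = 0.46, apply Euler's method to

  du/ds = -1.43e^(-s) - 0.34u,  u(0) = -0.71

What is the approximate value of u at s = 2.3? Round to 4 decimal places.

Euler: u_{n+1} = u_n + h·f(s_n, u_n).
s=0.000000, u=-0.710000: f=-1.188600 → u ← -0.710000 + 0.46·(-1.188600) = -1.256756
s=0.460000, u=-1.256756: f=-0.475439 → u ← -1.256756 + 0.46·(-0.475439) = -1.475458
s=0.920000, u=-1.475458: f=-0.068227 → u ← -1.475458 + 0.46·(-0.068227) = -1.506842
s=1.380000, u=-1.506842: f=0.152569 → u ← -1.506842 + 0.46·0.152569 = -1.436660
s=1.840000, u=-1.436660: f=0.261356 → u ← -1.436660 + 0.46·0.261356 = -1.316437
u(2.3) ≈ -1.3164

-1.3164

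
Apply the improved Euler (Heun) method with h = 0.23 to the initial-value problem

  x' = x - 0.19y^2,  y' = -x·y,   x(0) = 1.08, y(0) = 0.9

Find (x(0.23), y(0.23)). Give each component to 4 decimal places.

Heun on (x,y): k1 = f(s_n, state_n); k2 = f(s_n + h, state_n + h·k1); state_{n+1} = state_n + (h/2)·(k1 + k2).
0.000000: (1.080000, 0.900000)
  k1 = (0.926100, -0.972000)
  predictor → (1.293003, 0.676440)
  k2 = (1.206064, -0.874639)
  → (1.325199, 0.687637)
(x(0.23), y(0.23)) ≈ (1.3252, 0.6876)

1.3252, 0.6876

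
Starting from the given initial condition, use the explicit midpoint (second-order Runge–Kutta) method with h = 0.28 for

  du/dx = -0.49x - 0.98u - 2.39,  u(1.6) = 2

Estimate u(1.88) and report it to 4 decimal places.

Midpoint: k1 = f(x_n, u_n); k2 = f(x_n + h/2, u_n + (h/2)·k1); u_{n+1} = u_n + h·k2.
x=1.600000, u=2.000000:
  k1 = f(1.600000, 2.000000) = -5.134000
  k2 = f(1.740000, 1.281240) = -4.498215
  u ← 2.000000 + 0.28·(-4.498215) = 0.740500
u(1.88) ≈ 0.7405

0.7405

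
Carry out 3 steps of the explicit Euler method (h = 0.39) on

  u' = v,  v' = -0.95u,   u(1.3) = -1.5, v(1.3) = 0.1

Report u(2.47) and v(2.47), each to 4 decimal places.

-0.7384, 1.6436

Euler on (u,v): u_{n+1} = u_n + h·u', v_{n+1} = v_n + h·v'.
1.300000: (-1.500000, 0.100000); f=(0.100000, 1.425000) → (-1.461000, 0.655750)
1.690000: (-1.461000, 0.655750); f=(0.655750, 1.387950) → (-1.205258, 1.197051)
2.080000: (-1.205258, 1.197051); f=(1.197051, 1.144995) → (-0.738408, 1.643598)
(u(2.47), v(2.47)) ≈ (-0.7384, 1.6436)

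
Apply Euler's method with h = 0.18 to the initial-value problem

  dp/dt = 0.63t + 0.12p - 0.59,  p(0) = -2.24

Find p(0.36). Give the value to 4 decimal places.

-2.5321

Euler: p_{n+1} = p_n + h·f(t_n, p_n).
t=0.000000, p=-2.240000: f=-0.858800 → p ← -2.240000 + 0.18·(-0.858800) = -2.394584
t=0.180000, p=-2.394584: f=-0.763950 → p ← -2.394584 + 0.18·(-0.763950) = -2.532095
p(0.36) ≈ -2.5321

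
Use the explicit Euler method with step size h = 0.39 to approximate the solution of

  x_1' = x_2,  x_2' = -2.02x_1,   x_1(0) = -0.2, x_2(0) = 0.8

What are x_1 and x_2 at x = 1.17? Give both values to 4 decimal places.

Euler on (x_1,x_2): x_1_{n+1} = x_1_n + h·x_1', x_2_{n+1} = x_2_n + h·x_2'.
0.000000: (-0.200000, 0.800000); f=(0.800000, 0.404000) → (0.112000, 0.957560)
0.390000: (0.112000, 0.957560); f=(0.957560, -0.226240) → (0.485448, 0.869326)
0.780000: (0.485448, 0.869326); f=(0.869326, -0.980606) → (0.824486, 0.486890)
(x_1(1.17), x_2(1.17)) ≈ (0.8245, 0.4869)

0.8245, 0.4869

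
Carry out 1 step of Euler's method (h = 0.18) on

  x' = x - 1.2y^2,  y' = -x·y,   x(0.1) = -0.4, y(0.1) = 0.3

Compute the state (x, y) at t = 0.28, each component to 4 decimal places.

Euler on (x,y): x_{n+1} = x_n + h·x', y_{n+1} = y_n + h·y'.
0.100000: (-0.400000, 0.300000); f=(-0.508000, 0.120000) → (-0.491440, 0.321600)
(x(0.28), y(0.28)) ≈ (-0.4914, 0.3216)

-0.4914, 0.3216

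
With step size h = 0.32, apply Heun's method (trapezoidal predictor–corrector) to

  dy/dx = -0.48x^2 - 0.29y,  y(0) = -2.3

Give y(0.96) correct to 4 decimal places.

Heun: k1 = f(x_n, y_n); k2 = f(x_n + h, y_n + h·k1); y_{n+1} = y_n + (h/2)·(k1 + k2).
x=0.000000, y=-2.300000:
  k1 = f(0.000000, -2.300000) = 0.667000
  k2 = f(0.320000, -2.086560) = 0.555950
  y ← -2.300000 + (0.32/2)·(0.667000 + 0.555950) = -2.104328
x=0.320000, y=-2.104328:
  k1 = f(0.320000, -2.104328) = 0.561103
  k2 = f(0.640000, -1.924775) = 0.361577
  y ← -2.104328 + (0.32/2)·(0.561103 + 0.361577) = -1.956699
x=0.640000, y=-1.956699:
  k1 = f(0.640000, -1.956699) = 0.370835
  k2 = f(0.960000, -1.838032) = 0.090661
  y ← -1.956699 + (0.32/2)·(0.370835 + 0.090661) = -1.882860
y(0.96) ≈ -1.8829

-1.8829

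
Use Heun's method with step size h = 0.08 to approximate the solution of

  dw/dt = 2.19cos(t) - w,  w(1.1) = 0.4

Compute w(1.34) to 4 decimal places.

Heun: k1 = f(t_n, w_n); k2 = f(t_n + h, w_n + h·k1); w_{n+1} = w_n + (h/2)·(k1 + k2).
t=1.100000, w=0.400000:
  k1 = f(1.100000, 0.400000) = 0.593376
  k2 = f(1.180000, 0.447470) = 0.386755
  w ← 0.400000 + (0.08/2)·(0.593376 + 0.386755) = 0.439205
t=1.180000, w=0.439205:
  k1 = f(1.180000, 0.439205) = 0.395020
  k2 = f(1.260000, 0.470807) = 0.198932
  w ← 0.439205 + (0.08/2)·(0.395020 + 0.198932) = 0.462963
t=1.260000, w=0.462963:
  k1 = f(1.260000, 0.462963) = 0.206776
  k2 = f(1.340000, 0.479505) = 0.021463
  w ← 0.462963 + (0.08/2)·(0.206776 + 0.021463) = 0.472093
w(1.34) ≈ 0.4721

0.4721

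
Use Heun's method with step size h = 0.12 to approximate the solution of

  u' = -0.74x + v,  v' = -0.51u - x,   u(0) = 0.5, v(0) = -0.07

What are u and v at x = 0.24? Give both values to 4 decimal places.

Heun on (u,v): k1 = f(x_n, state_n); k2 = f(x_n + h, state_n + h·k1); state_{n+1} = state_n + (h/2)·(k1 + k2).
0.000000: (0.500000, -0.070000)
  k1 = (-0.070000, -0.255000)
  predictor → (0.491600, -0.100600)
  k2 = (-0.189400, -0.370716)
  → (0.484436, -0.107543)
0.120000: (0.484436, -0.107543)
  k1 = (-0.196343, -0.367062)
  predictor → (0.460875, -0.151590)
  k2 = (-0.329190, -0.475046)
  → (0.452904, -0.158069)
(u(0.24), v(0.24)) ≈ (0.4529, -0.1581)

0.4529, -0.1581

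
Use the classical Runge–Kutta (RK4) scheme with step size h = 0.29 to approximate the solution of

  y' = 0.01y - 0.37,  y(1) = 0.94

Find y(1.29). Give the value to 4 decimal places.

RK4: k1 = f(s_n, y_n); k2 = f(s_n + h/2, y_n + (h/2)·k1); k3 = f(s_n + h/2, y_n + (h/2)·k2); k4 = f(s_n + h, y_n + h·k3); y_{n+1} = y_n + (h/6)·(k1 + 2k2 + 2k3 + k4).
s=1.000000, y=0.940000:
  k1 = f(1.000000, 0.940000) = -0.360600
  k2 = f(1.145000, 0.887713) = -0.361123
  k3 = f(1.145000, 0.887637) = -0.361124
  k4 = f(1.290000, 0.835274) = -0.361647
  y ← 0.940000 + (0.29/6)·(k1 + 2k2 + 2k3 + k4) = 0.835274
y(1.29) ≈ 0.8353

0.8353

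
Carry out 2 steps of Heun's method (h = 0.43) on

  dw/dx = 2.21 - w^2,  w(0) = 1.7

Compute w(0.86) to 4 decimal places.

1.5498

Heun: k1 = f(x_n, w_n); k2 = f(x_n + h, w_n + h·k1); w_{n+1} = w_n + (h/2)·(k1 + k2).
x=0.000000, w=1.700000:
  k1 = f(0.000000, 1.700000) = -0.680000
  k2 = f(0.430000, 1.407600) = 0.228662
  w ← 1.700000 + (0.43/2)·(-0.680000 + 0.228662) = 1.602962
x=0.430000, w=1.602962:
  k1 = f(0.430000, 1.602962) = -0.359488
  k2 = f(0.860000, 1.448382) = 0.112189
  w ← 1.602962 + (0.43/2)·(-0.359488 + 0.112189) = 1.549793
w(0.86) ≈ 1.5498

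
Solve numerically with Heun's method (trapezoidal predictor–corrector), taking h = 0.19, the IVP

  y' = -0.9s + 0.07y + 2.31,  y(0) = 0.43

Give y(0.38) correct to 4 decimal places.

Heun: k1 = f(s_n, y_n); k2 = f(s_n + h, y_n + h·k1); y_{n+1} = y_n + (h/2)·(k1 + k2).
s=0.000000, y=0.430000:
  k1 = f(0.000000, 0.430000) = 2.340100
  k2 = f(0.190000, 0.874619) = 2.200223
  y ← 0.430000 + (0.19/2)·(2.340100 + 2.200223) = 0.861331
s=0.190000, y=0.861331:
  k1 = f(0.190000, 0.861331) = 2.199293
  k2 = f(0.380000, 1.279196) = 2.057544
  y ← 0.861331 + (0.19/2)·(2.199293 + 2.057544) = 1.265730
y(0.38) ≈ 1.2657

1.2657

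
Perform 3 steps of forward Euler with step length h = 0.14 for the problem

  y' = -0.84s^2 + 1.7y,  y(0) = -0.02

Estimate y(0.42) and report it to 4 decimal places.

-0.0500

Euler: y_{n+1} = y_n + h·f(s_n, y_n).
s=0.000000, y=-0.020000: f=-0.034000 → y ← -0.020000 + 0.14·(-0.034000) = -0.024760
s=0.140000, y=-0.024760: f=-0.058556 → y ← -0.024760 + 0.14·(-0.058556) = -0.032958
s=0.280000, y=-0.032958: f=-0.121884 → y ← -0.032958 + 0.14·(-0.121884) = -0.050022
y(0.42) ≈ -0.0500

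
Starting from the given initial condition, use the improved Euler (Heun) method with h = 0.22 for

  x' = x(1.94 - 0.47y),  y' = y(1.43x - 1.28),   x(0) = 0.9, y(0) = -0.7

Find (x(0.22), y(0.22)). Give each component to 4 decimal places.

Heun on (x,y): k1 = f(s_n, state_n); k2 = f(s_n + h, state_n + h·k1); state_{n+1} = state_n + (h/2)·(k1 + k2).
0.000000: (0.900000, -0.700000)
  k1 = (2.042100, -0.004900)
  predictor → (1.349262, -0.701078)
  k2 = (3.062159, -0.455311)
  → (1.461469, -0.750623)
(x(0.22), y(0.22)) ≈ (1.4615, -0.7506)

1.4615, -0.7506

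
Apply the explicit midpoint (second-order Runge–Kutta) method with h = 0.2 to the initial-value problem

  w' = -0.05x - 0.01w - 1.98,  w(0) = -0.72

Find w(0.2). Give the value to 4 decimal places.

Midpoint: k1 = f(x_n, w_n); k2 = f(x_n + h/2, w_n + (h/2)·k1); w_{n+1} = w_n + h·k2.
x=0.000000, w=-0.720000:
  k1 = f(0.000000, -0.720000) = -1.972800
  k2 = f(0.100000, -0.917280) = -1.975827
  w ← -0.720000 + 0.2·(-1.975827) = -1.115165
w(0.2) ≈ -1.1152

-1.1152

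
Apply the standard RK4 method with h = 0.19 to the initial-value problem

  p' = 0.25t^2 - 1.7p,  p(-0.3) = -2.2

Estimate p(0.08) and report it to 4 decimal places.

-1.1518

RK4: k1 = f(t_n, p_n); k2 = f(t_n + h/2, p_n + (h/2)·k1); k3 = f(t_n + h/2, p_n + (h/2)·k2); k4 = f(t_n + h, p_n + h·k3); p_{n+1} = p_n + (h/6)·(k1 + 2k2 + 2k3 + k4).
t=-0.300000, p=-2.200000:
  k1 = f(-0.300000, -2.200000) = 3.762500
  k2 = f(-0.205000, -1.842563) = 3.142863
  k3 = f(-0.205000, -1.901428) = 3.242934
  k4 = f(-0.110000, -1.583843) = 2.695557
  p ← -2.200000 + (0.19/6)·(k1 + 2k2 + 2k3 + k4) = -1.591061
t=-0.110000, p=-1.591061:
  k1 = f(-0.110000, -1.591061) = 2.707829
  k2 = f(-0.015000, -1.333817) = 2.267546
  k3 = f(-0.015000, -1.375644) = 2.338651
  k4 = f(0.080000, -1.146717) = 1.951019
  p ← -1.591061 + (0.19/6)·(k1 + 2k2 + 2k3 + k4) = -1.151805
p(0.08) ≈ -1.1518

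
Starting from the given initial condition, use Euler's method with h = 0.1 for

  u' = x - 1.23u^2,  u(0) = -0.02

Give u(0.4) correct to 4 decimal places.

0.0399

Euler: u_{n+1} = u_n + h·f(x_n, u_n).
x=0.000000, u=-0.020000: f=-0.000492 → u ← -0.020000 + 0.1·(-0.000492) = -0.020049
x=0.100000, u=-0.020049: f=0.099506 → u ← -0.020049 + 0.1·0.099506 = -0.010099
x=0.200000, u=-0.010099: f=0.199875 → u ← -0.010099 + 0.1·0.199875 = 0.009889
x=0.300000, u=0.009889: f=0.299880 → u ← 0.009889 + 0.1·0.299880 = 0.039877
u(0.4) ≈ 0.0399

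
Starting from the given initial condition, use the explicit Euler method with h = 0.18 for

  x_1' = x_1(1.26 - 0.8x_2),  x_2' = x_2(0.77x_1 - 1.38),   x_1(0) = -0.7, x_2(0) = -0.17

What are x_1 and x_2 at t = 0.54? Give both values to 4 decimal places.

Euler on (x_1,x_2): x_1_{n+1} = x_1_n + h·x_1', x_2_{n+1} = x_2_n + h·x_2'.
0.000000: (-0.700000, -0.170000); f=(-0.977200, 0.326230) → (-0.875896, -0.111279)
0.180000: (-0.875896, -0.111279); f=(-1.181604, 0.228615) → (-1.088585, -0.070128)
0.360000: (-1.088585, -0.070128); f=(-1.432689, 0.155558) → (-1.346469, -0.042127)
(x_1(0.54), x_2(0.54)) ≈ (-1.3465, -0.0421)

-1.3465, -0.0421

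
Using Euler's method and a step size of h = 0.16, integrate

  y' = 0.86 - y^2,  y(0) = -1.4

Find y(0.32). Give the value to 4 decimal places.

-1.8358

Euler: y_{n+1} = y_n + h·f(t_n, y_n).
t=0.000000, y=-1.400000: f=-1.100000 → y ← -1.400000 + 0.16·(-1.100000) = -1.576000
t=0.160000, y=-1.576000: f=-1.623776 → y ← -1.576000 + 0.16·(-1.623776) = -1.835804
y(0.32) ≈ -1.8358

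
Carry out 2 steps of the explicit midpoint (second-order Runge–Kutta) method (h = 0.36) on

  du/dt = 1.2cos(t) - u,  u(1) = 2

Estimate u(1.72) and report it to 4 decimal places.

Midpoint: k1 = f(t_n, u_n); k2 = f(t_n + h/2, u_n + (h/2)·k1); u_{n+1} = u_n + h·k2.
t=1.000000, u=2.000000:
  k1 = f(1.000000, 2.000000) = -1.351637
  k2 = f(1.180000, 1.756705) = -1.299596
  u ← 2.000000 + 0.36·(-1.299596) = 1.532146
t=1.360000, u=1.532146:
  k1 = f(1.360000, 1.532146) = -1.281059
  k2 = f(1.540000, 1.301555) = -1.264605
  u ← 1.532146 + 0.36·(-1.264605) = 1.076888
u(1.72) ≈ 1.0769

1.0769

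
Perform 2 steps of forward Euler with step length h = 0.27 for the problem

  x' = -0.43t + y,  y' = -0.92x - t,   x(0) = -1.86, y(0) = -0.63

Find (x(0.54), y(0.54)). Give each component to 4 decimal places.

-2.1068, 0.2634

Euler on (x,y): x_{n+1} = x_n + h·x', y_{n+1} = y_n + h·y'.
0.000000: (-1.860000, -0.630000); f=(-0.630000, 1.711200) → (-2.030100, -0.167976)
0.270000: (-2.030100, -0.167976); f=(-0.284076, 1.597692) → (-2.106801, 0.263401)
(x(0.54), y(0.54)) ≈ (-2.1068, 0.2634)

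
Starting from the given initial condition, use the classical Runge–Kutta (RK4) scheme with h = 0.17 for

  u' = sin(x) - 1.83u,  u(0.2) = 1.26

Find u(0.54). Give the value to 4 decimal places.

RK4: k1 = f(x_n, u_n); k2 = f(x_n + h/2, u_n + (h/2)·k1); k3 = f(x_n + h/2, u_n + (h/2)·k2); k4 = f(x_n + h, u_n + h·k3); u_{n+1} = u_n + (h/6)·(k1 + 2k2 + 2k3 + k4).
x=0.200000, u=1.260000:
  k1 = f(0.200000, 1.260000) = -2.107131
  k2 = f(0.285000, 1.080894) = -1.696878
  k3 = f(0.285000, 1.115765) = -1.760693
  k4 = f(0.370000, 0.960682) = -1.396433
  u ← 1.260000 + (0.17/6)·(k1 + 2k2 + 2k3 + k4) = 0.964803
x=0.370000, u=0.964803:
  k1 = f(0.370000, 0.964803) = -1.403975
  k2 = f(0.455000, 0.845465) = -1.107739
  k3 = f(0.455000, 0.870645) = -1.153819
  k4 = f(0.540000, 0.768654) = -0.892501
  u ← 0.964803 + (0.17/6)·(k1 + 2k2 + 2k3 + k4) = 0.771582
u(0.54) ≈ 0.7716

0.7716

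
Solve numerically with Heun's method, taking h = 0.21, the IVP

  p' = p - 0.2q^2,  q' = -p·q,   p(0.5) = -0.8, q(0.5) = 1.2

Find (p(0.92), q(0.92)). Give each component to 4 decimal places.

-1.4301, 1.8709

Heun on (p,q): k1 = f(t_n, state_n); k2 = f(t_n + h, state_n + h·k1); state_{n+1} = state_n + (h/2)·(k1 + k2).
0.500000: (-0.800000, 1.200000)
  k1 = (-1.088000, 0.960000)
  predictor → (-1.028480, 1.401600)
  k2 = (-1.421377, 1.441518)
  → (-1.063485, 1.452159)
0.710000: (-1.063485, 1.452159)
  k1 = (-1.485238, 1.544349)
  predictor → (-1.375384, 1.776473)
  k2 = (-2.006555, 2.443333)
  → (-1.430123, 1.870866)
(p(0.92), q(0.92)) ≈ (-1.4301, 1.8709)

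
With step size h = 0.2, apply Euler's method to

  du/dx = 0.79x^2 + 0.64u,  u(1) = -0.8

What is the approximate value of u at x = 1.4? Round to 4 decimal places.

Euler: u_{n+1} = u_n + h·f(x_n, u_n).
x=1.000000, u=-0.800000: f=0.278000 → u ← -0.800000 + 0.2·0.278000 = -0.744400
x=1.200000, u=-0.744400: f=0.661184 → u ← -0.744400 + 0.2·0.661184 = -0.612163
u(1.4) ≈ -0.6122

-0.6122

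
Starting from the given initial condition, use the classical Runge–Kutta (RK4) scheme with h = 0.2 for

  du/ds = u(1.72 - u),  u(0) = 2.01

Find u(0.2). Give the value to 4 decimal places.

1.9160

RK4: k1 = f(s_n, u_n); k2 = f(s_n + h/2, u_n + (h/2)·k1); k3 = f(s_n + h/2, u_n + (h/2)·k2); k4 = f(s_n + h, u_n + h·k3); u_{n+1} = u_n + (h/6)·(k1 + 2k2 + 2k3 + k4).
s=0.000000, u=2.010000:
  k1 = f(0.000000, 2.010000) = -0.582900
  k2 = f(0.100000, 1.951710) = -0.452231
  k3 = f(0.100000, 1.964777) = -0.480932
  k4 = f(0.200000, 1.913814) = -0.370923
  u ← 2.010000 + (0.2/6)·(k1 + 2k2 + 2k3 + k4) = 1.915995
u(0.2) ≈ 1.9160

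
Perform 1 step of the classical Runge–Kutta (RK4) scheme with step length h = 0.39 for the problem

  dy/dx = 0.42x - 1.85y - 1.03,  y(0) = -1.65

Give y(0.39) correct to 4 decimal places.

-1.0640

RK4: k1 = f(x_n, y_n); k2 = f(x_n + h/2, y_n + (h/2)·k1); k3 = f(x_n + h/2, y_n + (h/2)·k2); k4 = f(x_n + h, y_n + h·k3); y_{n+1} = y_n + (h/6)·(k1 + 2k2 + 2k3 + k4).
x=0.000000, y=-1.650000:
  k1 = f(0.000000, -1.650000) = 2.022500
  k2 = f(0.195000, -1.255612) = 1.374783
  k3 = f(0.195000, -1.381917) = 1.608447
  k4 = f(0.390000, -1.022706) = 1.025805
  y ← -1.650000 + (0.39/6)·(k1 + 2k2 + 2k3 + k4) = -1.064040
y(0.39) ≈ -1.0640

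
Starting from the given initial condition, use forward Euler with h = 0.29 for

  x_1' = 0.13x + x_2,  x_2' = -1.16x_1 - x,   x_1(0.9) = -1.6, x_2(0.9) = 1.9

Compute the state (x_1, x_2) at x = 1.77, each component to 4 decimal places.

0.3473, 1.8584

Euler on (x_1,x_2): x_1_{n+1} = x_1_n + h·x_1', x_2_{n+1} = x_2_n + h·x_2'.
0.900000: (-1.600000, 1.900000); f=(2.017000, 0.956000) → (-1.015070, 2.177240)
1.190000: (-1.015070, 2.177240); f=(2.331940, -0.012519) → (-0.338807, 2.173610)
1.480000: (-0.338807, 2.173610); f=(2.366010, -1.086983) → (0.347335, 1.858384)
(x_1(1.77), x_2(1.77)) ≈ (0.3473, 1.8584)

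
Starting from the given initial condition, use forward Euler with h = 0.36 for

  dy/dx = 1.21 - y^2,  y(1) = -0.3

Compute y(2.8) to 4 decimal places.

1.0842

Euler: y_{n+1} = y_n + h·f(x_n, y_n).
x=1.000000, y=-0.300000: f=1.120000 → y ← -0.300000 + 0.36·1.120000 = 0.103200
x=1.360000, y=0.103200: f=1.199350 → y ← 0.103200 + 0.36·1.199350 = 0.534966
x=1.720000, y=0.534966: f=0.923811 → y ← 0.534966 + 0.36·0.923811 = 0.867538
x=2.080000, y=0.867538: f=0.457378 → y ← 0.867538 + 0.36·0.457378 = 1.032194
x=2.440000, y=1.032194: f=0.144575 → y ← 1.032194 + 0.36·0.144575 = 1.084241
y(2.8) ≈ 1.0842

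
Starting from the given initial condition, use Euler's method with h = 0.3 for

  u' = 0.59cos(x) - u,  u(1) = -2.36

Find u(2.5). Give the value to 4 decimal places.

-0.5042

Euler: u_{n+1} = u_n + h·f(x_n, u_n).
x=1.000000, u=-2.360000: f=2.678778 → u ← -2.360000 + 0.3·2.678778 = -1.556366
x=1.300000, u=-1.556366: f=1.714191 → u ← -1.556366 + 0.3·1.714191 = -1.042109
x=1.600000, u=-1.042109: f=1.024882 → u ← -1.042109 + 0.3·1.024882 = -0.734645
x=1.900000, u=-0.734645: f=0.543904 → u ← -0.734645 + 0.3·0.543904 = -0.571474
x=2.200000, u=-0.571474: f=0.224258 → u ← -0.571474 + 0.3·0.224258 = -0.504196
u(2.5) ≈ -0.5042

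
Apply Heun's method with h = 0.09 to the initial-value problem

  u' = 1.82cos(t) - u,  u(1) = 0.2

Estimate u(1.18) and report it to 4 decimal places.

Heun: k1 = f(t_n, u_n); k2 = f(t_n + h, u_n + h·k1); u_{n+1} = u_n + (h/2)·(k1 + k2).
t=1.000000, u=0.200000:
  k1 = f(1.000000, 0.200000) = 0.783350
  k2 = f(1.090000, 0.270502) = 0.571222
  u ← 0.200000 + (0.09/2)·(0.783350 + 0.571222) = 0.260956
t=1.090000, u=0.260956:
  k1 = f(1.090000, 0.260956) = 0.580768
  k2 = f(1.180000, 0.313225) = 0.380058
  u ← 0.260956 + (0.09/2)·(0.580768 + 0.380058) = 0.304193
u(1.18) ≈ 0.3042

0.3042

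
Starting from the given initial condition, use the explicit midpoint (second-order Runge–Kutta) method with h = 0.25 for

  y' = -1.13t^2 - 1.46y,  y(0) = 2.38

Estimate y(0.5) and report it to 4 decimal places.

Midpoint: k1 = f(t_n, y_n); k2 = f(t_n + h/2, y_n + (h/2)·k1); y_{n+1} = y_n + h·k2.
t=0.000000, y=2.380000:
  k1 = f(0.000000, 2.380000) = -3.474800
  k2 = f(0.125000, 1.945650) = -2.858305
  y ← 2.380000 + 0.25·(-2.858305) = 1.665424
t=0.250000, y=1.665424:
  k1 = f(0.250000, 1.665424) = -2.502144
  k2 = f(0.375000, 1.352656) = -2.133784
  y ← 1.665424 + 0.25·(-2.133784) = 1.131978
y(0.5) ≈ 1.1320

1.1320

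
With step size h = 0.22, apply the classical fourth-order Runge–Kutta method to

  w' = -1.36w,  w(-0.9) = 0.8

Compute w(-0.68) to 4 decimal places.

0.5931

RK4: k1 = f(t_n, w_n); k2 = f(t_n + h/2, w_n + (h/2)·k1); k3 = f(t_n + h/2, w_n + (h/2)·k2); k4 = f(t_n + h, w_n + h·k3); w_{n+1} = w_n + (h/6)·(k1 + 2k2 + 2k3 + k4).
t=-0.900000, w=0.800000:
  k1 = f(-0.900000, 0.800000) = -1.088000
  k2 = f(-0.790000, 0.680320) = -0.925235
  k3 = f(-0.790000, 0.698224) = -0.949585
  k4 = f(-0.680000, 0.591091) = -0.803884
  w ← 0.800000 + (0.22/6)·(k1 + 2k2 + 2k3 + k4) = 0.593144
w(-0.68) ≈ 0.5931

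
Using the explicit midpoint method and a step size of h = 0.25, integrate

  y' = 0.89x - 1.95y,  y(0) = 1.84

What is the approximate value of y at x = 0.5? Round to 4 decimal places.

0.8208

Midpoint: k1 = f(x_n, y_n); k2 = f(x_n + h/2, y_n + (h/2)·k1); y_{n+1} = y_n + h·k2.
x=0.000000, y=1.840000:
  k1 = f(0.000000, 1.840000) = -3.588000
  k2 = f(0.125000, 1.391500) = -2.602175
  y ← 1.840000 + 0.25·(-2.602175) = 1.189456
x=0.250000, y=1.189456:
  k1 = f(0.250000, 1.189456) = -2.096940
  k2 = f(0.375000, 0.927339) = -1.474561
  y ← 1.189456 + 0.25·(-1.474561) = 0.820816
y(0.5) ≈ 0.8208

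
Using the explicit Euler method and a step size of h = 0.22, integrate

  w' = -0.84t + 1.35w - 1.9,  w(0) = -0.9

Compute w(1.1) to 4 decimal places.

Euler: w_{n+1} = w_n + h·f(t_n, w_n).
t=0.000000, w=-0.900000: f=-3.115000 → w ← -0.900000 + 0.22·(-3.115000) = -1.585300
t=0.220000, w=-1.585300: f=-4.224955 → w ← -1.585300 + 0.22·(-4.224955) = -2.514790
t=0.440000, w=-2.514790: f=-5.664567 → w ← -2.514790 + 0.22·(-5.664567) = -3.760995
t=0.660000, w=-3.760995: f=-7.531743 → w ← -3.760995 + 0.22·(-7.531743) = -5.417978
t=0.880000, w=-5.417978: f=-9.953471 → w ← -5.417978 + 0.22·(-9.953471) = -7.607742
w(1.1) ≈ -7.6077

-7.6077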